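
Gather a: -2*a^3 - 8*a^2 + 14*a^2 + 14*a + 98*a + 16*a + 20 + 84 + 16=-2*a^3 + 6*a^2 + 128*a + 120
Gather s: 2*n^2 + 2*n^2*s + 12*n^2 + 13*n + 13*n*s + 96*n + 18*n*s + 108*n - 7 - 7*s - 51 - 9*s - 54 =14*n^2 + 217*n + s*(2*n^2 + 31*n - 16) - 112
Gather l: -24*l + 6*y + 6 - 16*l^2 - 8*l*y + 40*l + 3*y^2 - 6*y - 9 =-16*l^2 + l*(16 - 8*y) + 3*y^2 - 3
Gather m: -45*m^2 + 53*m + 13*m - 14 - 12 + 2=-45*m^2 + 66*m - 24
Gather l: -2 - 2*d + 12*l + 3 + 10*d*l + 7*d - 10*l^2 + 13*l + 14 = 5*d - 10*l^2 + l*(10*d + 25) + 15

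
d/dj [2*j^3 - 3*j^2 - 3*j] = 6*j^2 - 6*j - 3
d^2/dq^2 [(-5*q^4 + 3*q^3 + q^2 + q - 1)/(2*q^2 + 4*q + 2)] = (-5*q^4 - 20*q^3 - 30*q^2 + 8*q - 4)/(q^4 + 4*q^3 + 6*q^2 + 4*q + 1)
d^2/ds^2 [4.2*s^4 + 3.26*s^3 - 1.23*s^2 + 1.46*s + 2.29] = 50.4*s^2 + 19.56*s - 2.46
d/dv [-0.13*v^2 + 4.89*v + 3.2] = 4.89 - 0.26*v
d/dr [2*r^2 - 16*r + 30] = 4*r - 16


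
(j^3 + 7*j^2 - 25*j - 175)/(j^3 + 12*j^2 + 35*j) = (j - 5)/j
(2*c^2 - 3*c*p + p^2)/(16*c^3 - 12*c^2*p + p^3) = (-c + p)/(-8*c^2 + 2*c*p + p^2)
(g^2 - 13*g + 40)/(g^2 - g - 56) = (g - 5)/(g + 7)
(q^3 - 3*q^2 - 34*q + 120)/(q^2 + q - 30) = q - 4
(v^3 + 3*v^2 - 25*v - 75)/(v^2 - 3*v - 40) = (v^2 - 2*v - 15)/(v - 8)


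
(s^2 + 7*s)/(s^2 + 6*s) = (s + 7)/(s + 6)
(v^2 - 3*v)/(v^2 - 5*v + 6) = v/(v - 2)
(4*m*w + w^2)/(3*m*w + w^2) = (4*m + w)/(3*m + w)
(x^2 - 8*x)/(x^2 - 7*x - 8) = x/(x + 1)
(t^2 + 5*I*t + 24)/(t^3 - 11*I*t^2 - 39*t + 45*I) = (t + 8*I)/(t^2 - 8*I*t - 15)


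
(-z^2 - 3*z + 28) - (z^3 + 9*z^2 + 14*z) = -z^3 - 10*z^2 - 17*z + 28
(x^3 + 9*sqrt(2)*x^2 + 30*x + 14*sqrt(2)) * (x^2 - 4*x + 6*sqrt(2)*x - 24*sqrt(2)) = x^5 - 4*x^4 + 15*sqrt(2)*x^4 - 60*sqrt(2)*x^3 + 138*x^3 - 552*x^2 + 194*sqrt(2)*x^2 - 776*sqrt(2)*x + 168*x - 672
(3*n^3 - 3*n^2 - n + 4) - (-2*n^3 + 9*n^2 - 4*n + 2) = 5*n^3 - 12*n^2 + 3*n + 2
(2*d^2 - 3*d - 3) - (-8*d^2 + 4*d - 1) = 10*d^2 - 7*d - 2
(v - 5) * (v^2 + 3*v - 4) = v^3 - 2*v^2 - 19*v + 20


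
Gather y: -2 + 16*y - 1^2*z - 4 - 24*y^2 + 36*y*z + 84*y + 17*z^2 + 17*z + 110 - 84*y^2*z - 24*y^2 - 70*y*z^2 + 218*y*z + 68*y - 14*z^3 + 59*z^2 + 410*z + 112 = y^2*(-84*z - 48) + y*(-70*z^2 + 254*z + 168) - 14*z^3 + 76*z^2 + 426*z + 216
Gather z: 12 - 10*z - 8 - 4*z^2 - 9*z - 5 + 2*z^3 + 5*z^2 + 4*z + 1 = 2*z^3 + z^2 - 15*z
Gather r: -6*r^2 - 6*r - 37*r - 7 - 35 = -6*r^2 - 43*r - 42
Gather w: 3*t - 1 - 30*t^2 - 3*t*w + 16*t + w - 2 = -30*t^2 + 19*t + w*(1 - 3*t) - 3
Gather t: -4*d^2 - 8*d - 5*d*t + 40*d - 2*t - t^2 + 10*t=-4*d^2 + 32*d - t^2 + t*(8 - 5*d)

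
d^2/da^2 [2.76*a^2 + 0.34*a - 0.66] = 5.52000000000000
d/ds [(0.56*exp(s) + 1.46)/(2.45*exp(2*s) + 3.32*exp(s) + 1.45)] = (-(0.56*exp(s) + 1.46)*(4.9*exp(s) + 3.32) + 1.372*exp(2*s) + 1.8592*exp(s) + 0.812)*exp(s)/(2.45*exp(2*s) + 3.32*exp(s) + 1.45)^2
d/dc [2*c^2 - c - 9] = 4*c - 1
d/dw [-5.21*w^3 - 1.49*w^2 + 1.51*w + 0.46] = -15.63*w^2 - 2.98*w + 1.51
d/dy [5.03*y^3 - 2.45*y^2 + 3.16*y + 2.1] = 15.09*y^2 - 4.9*y + 3.16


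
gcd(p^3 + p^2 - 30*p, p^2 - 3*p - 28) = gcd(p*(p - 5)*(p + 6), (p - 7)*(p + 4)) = 1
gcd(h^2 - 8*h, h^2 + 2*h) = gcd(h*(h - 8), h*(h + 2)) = h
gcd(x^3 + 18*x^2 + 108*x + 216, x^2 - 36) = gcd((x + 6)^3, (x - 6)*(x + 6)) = x + 6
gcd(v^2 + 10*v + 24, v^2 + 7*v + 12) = v + 4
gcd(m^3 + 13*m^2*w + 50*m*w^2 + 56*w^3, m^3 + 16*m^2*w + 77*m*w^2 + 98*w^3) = m^2 + 9*m*w + 14*w^2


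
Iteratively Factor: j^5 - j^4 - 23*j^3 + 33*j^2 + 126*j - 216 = (j + 3)*(j^4 - 4*j^3 - 11*j^2 + 66*j - 72) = (j + 3)*(j + 4)*(j^3 - 8*j^2 + 21*j - 18) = (j - 2)*(j + 3)*(j + 4)*(j^2 - 6*j + 9) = (j - 3)*(j - 2)*(j + 3)*(j + 4)*(j - 3)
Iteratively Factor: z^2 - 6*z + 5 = (z - 5)*(z - 1)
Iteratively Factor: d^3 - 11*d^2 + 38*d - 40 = (d - 5)*(d^2 - 6*d + 8) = (d - 5)*(d - 4)*(d - 2)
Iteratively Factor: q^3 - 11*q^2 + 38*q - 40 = (q - 5)*(q^2 - 6*q + 8) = (q - 5)*(q - 2)*(q - 4)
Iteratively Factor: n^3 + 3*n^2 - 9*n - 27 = (n + 3)*(n^2 - 9) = (n - 3)*(n + 3)*(n + 3)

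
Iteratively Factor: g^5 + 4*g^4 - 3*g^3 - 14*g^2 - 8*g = (g + 1)*(g^4 + 3*g^3 - 6*g^2 - 8*g) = (g + 1)*(g + 4)*(g^3 - g^2 - 2*g) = g*(g + 1)*(g + 4)*(g^2 - g - 2) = g*(g - 2)*(g + 1)*(g + 4)*(g + 1)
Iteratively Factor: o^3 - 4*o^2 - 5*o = (o - 5)*(o^2 + o) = (o - 5)*(o + 1)*(o)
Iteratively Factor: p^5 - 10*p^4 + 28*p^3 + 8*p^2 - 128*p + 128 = (p - 2)*(p^4 - 8*p^3 + 12*p^2 + 32*p - 64) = (p - 2)^2*(p^3 - 6*p^2 + 32) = (p - 4)*(p - 2)^2*(p^2 - 2*p - 8) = (p - 4)^2*(p - 2)^2*(p + 2)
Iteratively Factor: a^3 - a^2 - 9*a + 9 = (a - 3)*(a^2 + 2*a - 3) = (a - 3)*(a + 3)*(a - 1)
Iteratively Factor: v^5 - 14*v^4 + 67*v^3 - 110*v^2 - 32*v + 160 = (v - 5)*(v^4 - 9*v^3 + 22*v^2 - 32) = (v - 5)*(v - 4)*(v^3 - 5*v^2 + 2*v + 8) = (v - 5)*(v - 4)*(v + 1)*(v^2 - 6*v + 8) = (v - 5)*(v - 4)^2*(v + 1)*(v - 2)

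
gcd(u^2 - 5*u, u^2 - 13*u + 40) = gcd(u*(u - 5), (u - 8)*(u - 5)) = u - 5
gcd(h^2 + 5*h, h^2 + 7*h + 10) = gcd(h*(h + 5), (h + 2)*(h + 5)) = h + 5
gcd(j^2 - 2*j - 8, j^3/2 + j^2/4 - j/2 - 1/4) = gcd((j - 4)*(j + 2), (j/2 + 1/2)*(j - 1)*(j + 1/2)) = 1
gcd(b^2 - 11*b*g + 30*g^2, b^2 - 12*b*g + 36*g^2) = b - 6*g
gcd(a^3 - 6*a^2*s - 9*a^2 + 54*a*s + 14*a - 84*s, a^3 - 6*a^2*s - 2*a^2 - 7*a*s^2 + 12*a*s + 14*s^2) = a - 2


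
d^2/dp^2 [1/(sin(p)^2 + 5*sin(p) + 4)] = (-4*sin(p)^3 - 11*sin(p)^2 + 8*sin(p) + 42)/((sin(p) + 1)^2*(sin(p) + 4)^3)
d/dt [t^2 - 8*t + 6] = 2*t - 8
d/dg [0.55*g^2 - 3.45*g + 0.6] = 1.1*g - 3.45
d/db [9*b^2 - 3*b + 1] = 18*b - 3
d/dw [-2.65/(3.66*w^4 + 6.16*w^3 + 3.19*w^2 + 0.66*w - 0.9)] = (38.796*w^3 + 48.972*w^2 + 16.907*w + 1.749)/(3.66*w^4 + 6.16*w^3 + 3.19*w^2 + 0.66*w - 0.9)^2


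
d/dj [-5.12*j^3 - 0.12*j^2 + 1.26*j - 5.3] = -15.36*j^2 - 0.24*j + 1.26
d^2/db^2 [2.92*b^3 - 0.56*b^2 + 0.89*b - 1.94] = 17.52*b - 1.12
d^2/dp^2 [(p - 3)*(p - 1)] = 2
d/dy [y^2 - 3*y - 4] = 2*y - 3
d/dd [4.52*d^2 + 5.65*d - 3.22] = 9.04*d + 5.65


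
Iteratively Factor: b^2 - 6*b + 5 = (b - 1)*(b - 5)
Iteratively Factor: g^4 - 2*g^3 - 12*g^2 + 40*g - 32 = (g - 2)*(g^3 - 12*g + 16) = (g - 2)*(g + 4)*(g^2 - 4*g + 4) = (g - 2)^2*(g + 4)*(g - 2)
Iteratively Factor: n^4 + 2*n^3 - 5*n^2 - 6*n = (n)*(n^3 + 2*n^2 - 5*n - 6) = n*(n - 2)*(n^2 + 4*n + 3) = n*(n - 2)*(n + 1)*(n + 3)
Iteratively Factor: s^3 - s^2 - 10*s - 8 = (s + 2)*(s^2 - 3*s - 4) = (s - 4)*(s + 2)*(s + 1)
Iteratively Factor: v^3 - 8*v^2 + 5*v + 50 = (v + 2)*(v^2 - 10*v + 25) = (v - 5)*(v + 2)*(v - 5)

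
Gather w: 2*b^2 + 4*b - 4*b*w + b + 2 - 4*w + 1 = 2*b^2 + 5*b + w*(-4*b - 4) + 3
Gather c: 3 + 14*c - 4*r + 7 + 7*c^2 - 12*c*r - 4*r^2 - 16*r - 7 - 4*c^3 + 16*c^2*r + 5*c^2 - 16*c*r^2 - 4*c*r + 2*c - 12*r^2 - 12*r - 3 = -4*c^3 + c^2*(16*r + 12) + c*(-16*r^2 - 16*r + 16) - 16*r^2 - 32*r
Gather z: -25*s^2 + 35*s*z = -25*s^2 + 35*s*z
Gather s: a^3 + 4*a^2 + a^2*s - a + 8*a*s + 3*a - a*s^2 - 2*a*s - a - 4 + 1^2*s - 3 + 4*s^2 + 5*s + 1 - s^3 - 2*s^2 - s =a^3 + 4*a^2 + a - s^3 + s^2*(2 - a) + s*(a^2 + 6*a + 5) - 6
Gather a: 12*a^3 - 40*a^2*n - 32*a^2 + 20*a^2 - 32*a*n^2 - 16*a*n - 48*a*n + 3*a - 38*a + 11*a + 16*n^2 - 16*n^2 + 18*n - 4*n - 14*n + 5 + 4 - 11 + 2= 12*a^3 + a^2*(-40*n - 12) + a*(-32*n^2 - 64*n - 24)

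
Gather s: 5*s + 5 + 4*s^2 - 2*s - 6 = 4*s^2 + 3*s - 1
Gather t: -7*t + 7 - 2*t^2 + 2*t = -2*t^2 - 5*t + 7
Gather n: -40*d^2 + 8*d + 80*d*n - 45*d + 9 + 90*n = -40*d^2 - 37*d + n*(80*d + 90) + 9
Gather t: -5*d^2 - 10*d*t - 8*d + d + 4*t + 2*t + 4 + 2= -5*d^2 - 7*d + t*(6 - 10*d) + 6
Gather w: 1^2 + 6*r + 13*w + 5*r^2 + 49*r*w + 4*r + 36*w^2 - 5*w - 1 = 5*r^2 + 10*r + 36*w^2 + w*(49*r + 8)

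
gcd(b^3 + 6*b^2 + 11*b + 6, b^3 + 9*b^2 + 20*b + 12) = b^2 + 3*b + 2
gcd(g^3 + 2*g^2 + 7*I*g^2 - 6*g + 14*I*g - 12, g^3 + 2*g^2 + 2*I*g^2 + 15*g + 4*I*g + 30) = g + 2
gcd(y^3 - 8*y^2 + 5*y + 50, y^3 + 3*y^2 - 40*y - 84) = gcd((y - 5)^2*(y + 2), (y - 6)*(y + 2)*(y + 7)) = y + 2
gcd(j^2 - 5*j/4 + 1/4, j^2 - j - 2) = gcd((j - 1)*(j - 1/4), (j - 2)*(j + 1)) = 1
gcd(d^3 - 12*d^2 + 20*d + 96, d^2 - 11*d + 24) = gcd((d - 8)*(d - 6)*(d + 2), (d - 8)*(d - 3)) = d - 8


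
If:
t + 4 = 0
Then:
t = -4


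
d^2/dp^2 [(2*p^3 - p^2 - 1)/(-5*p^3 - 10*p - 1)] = 2*(25*p^6 + 300*p^5 + 60*p^4 - 235*p^3 + 90*p^2 - 21*p + 101)/(125*p^9 + 750*p^7 + 75*p^6 + 1500*p^5 + 300*p^4 + 1015*p^3 + 300*p^2 + 30*p + 1)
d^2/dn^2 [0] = 0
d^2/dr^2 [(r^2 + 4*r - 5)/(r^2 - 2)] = 2*(4*r^3 - 9*r^2 + 24*r - 6)/(r^6 - 6*r^4 + 12*r^2 - 8)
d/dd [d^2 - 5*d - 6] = 2*d - 5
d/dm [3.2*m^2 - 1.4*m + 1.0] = 6.4*m - 1.4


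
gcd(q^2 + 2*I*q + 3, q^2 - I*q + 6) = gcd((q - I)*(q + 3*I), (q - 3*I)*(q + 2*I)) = 1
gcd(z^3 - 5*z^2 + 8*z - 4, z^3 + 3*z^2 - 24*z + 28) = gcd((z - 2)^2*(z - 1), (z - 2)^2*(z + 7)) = z^2 - 4*z + 4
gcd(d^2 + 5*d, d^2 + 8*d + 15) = d + 5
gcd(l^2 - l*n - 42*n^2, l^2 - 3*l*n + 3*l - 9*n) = 1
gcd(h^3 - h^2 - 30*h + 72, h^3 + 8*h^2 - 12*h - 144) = h^2 + 2*h - 24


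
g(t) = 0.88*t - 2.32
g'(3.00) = 0.88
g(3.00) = 0.32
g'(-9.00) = 0.88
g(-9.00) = -10.24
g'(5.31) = 0.88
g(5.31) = 2.35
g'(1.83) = 0.88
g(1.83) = -0.71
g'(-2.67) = 0.88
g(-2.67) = -4.67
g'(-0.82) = 0.88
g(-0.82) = -3.04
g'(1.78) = 0.88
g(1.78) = -0.75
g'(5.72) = 0.88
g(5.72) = 2.71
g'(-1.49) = 0.88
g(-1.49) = -3.63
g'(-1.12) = 0.88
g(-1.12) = -3.31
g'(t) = 0.880000000000000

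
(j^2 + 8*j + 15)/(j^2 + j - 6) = (j + 5)/(j - 2)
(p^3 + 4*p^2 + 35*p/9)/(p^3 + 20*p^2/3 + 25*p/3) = (p + 7/3)/(p + 5)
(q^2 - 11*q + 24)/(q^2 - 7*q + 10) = (q^2 - 11*q + 24)/(q^2 - 7*q + 10)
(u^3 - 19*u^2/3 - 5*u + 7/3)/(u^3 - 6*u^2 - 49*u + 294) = (u^2 + 2*u/3 - 1/3)/(u^2 + u - 42)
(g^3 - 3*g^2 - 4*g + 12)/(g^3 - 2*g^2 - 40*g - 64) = (g^2 - 5*g + 6)/(g^2 - 4*g - 32)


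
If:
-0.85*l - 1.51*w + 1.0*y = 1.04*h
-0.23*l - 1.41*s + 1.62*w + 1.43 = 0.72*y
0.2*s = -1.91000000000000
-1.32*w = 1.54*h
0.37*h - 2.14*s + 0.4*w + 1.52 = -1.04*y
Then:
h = 16.45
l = -9.08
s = -9.55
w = -19.19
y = -19.58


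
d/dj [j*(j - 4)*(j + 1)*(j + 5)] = 4*j^3 + 6*j^2 - 38*j - 20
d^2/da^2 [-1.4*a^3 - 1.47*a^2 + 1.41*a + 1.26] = -8.4*a - 2.94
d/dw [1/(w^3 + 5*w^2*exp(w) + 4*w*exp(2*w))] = (-5*w^2*exp(w) - 3*w^2 - 8*w*exp(2*w) - 10*w*exp(w) - 4*exp(2*w))/(w^2*(w^2 + 5*w*exp(w) + 4*exp(2*w))^2)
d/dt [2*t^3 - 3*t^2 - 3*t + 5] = 6*t^2 - 6*t - 3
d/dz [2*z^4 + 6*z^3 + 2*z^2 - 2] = 2*z*(4*z^2 + 9*z + 2)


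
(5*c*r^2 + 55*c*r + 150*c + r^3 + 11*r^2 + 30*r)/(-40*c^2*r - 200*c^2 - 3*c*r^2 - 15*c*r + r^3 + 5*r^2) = (r + 6)/(-8*c + r)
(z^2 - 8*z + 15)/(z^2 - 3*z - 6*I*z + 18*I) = (z - 5)/(z - 6*I)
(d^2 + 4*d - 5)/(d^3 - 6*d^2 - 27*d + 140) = (d - 1)/(d^2 - 11*d + 28)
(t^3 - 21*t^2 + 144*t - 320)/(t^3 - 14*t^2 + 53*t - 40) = (t - 8)/(t - 1)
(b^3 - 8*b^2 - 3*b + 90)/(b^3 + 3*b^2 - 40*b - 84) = (b^2 - 2*b - 15)/(b^2 + 9*b + 14)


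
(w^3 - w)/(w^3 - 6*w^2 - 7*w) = (w - 1)/(w - 7)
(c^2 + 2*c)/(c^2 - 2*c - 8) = c/(c - 4)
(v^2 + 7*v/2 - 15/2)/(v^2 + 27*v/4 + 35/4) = 2*(2*v - 3)/(4*v + 7)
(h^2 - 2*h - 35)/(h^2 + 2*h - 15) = (h - 7)/(h - 3)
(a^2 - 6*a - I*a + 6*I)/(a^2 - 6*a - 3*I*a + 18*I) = (a - I)/(a - 3*I)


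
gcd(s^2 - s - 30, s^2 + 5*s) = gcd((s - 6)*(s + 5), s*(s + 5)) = s + 5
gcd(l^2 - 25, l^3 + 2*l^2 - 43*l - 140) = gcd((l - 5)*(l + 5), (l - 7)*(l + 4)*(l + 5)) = l + 5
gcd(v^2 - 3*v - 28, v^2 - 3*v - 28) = v^2 - 3*v - 28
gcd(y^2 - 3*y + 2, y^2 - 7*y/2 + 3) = y - 2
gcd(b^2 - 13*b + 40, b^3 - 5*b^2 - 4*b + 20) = b - 5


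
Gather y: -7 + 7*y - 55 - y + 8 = 6*y - 54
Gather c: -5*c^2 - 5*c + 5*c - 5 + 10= 5 - 5*c^2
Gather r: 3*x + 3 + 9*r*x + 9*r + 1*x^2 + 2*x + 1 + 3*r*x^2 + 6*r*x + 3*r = r*(3*x^2 + 15*x + 12) + x^2 + 5*x + 4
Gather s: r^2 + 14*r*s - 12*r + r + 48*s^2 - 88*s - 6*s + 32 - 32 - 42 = r^2 - 11*r + 48*s^2 + s*(14*r - 94) - 42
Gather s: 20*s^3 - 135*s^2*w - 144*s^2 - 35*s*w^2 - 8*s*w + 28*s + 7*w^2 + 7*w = 20*s^3 + s^2*(-135*w - 144) + s*(-35*w^2 - 8*w + 28) + 7*w^2 + 7*w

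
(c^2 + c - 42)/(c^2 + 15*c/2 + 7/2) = 2*(c - 6)/(2*c + 1)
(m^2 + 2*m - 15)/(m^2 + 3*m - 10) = (m - 3)/(m - 2)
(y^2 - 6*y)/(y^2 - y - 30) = y/(y + 5)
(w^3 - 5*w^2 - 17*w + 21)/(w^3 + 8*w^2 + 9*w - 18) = (w - 7)/(w + 6)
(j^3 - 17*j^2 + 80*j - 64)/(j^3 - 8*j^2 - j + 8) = (j - 8)/(j + 1)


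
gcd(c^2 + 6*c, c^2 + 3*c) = c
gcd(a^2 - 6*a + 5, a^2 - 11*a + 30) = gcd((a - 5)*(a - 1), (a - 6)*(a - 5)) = a - 5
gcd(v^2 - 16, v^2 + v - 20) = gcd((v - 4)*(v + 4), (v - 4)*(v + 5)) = v - 4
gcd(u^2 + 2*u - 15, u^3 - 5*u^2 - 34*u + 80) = u + 5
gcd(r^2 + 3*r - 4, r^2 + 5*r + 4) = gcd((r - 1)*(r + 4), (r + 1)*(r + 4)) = r + 4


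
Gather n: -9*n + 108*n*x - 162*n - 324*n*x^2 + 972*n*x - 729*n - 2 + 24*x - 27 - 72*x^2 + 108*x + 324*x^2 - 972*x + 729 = n*(-324*x^2 + 1080*x - 900) + 252*x^2 - 840*x + 700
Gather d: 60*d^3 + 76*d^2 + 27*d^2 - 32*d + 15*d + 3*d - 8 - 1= 60*d^3 + 103*d^2 - 14*d - 9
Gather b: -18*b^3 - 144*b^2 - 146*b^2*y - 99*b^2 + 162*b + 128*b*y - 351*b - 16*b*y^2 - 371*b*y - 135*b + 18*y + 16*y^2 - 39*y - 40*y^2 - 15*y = -18*b^3 + b^2*(-146*y - 243) + b*(-16*y^2 - 243*y - 324) - 24*y^2 - 36*y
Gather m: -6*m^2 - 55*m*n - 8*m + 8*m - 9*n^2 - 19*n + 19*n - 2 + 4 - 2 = -6*m^2 - 55*m*n - 9*n^2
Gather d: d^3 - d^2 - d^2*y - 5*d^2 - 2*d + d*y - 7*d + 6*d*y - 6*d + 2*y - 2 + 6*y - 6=d^3 + d^2*(-y - 6) + d*(7*y - 15) + 8*y - 8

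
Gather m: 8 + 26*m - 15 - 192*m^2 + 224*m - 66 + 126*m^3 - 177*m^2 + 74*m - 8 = 126*m^3 - 369*m^2 + 324*m - 81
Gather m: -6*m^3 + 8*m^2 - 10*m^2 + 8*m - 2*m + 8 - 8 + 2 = -6*m^3 - 2*m^2 + 6*m + 2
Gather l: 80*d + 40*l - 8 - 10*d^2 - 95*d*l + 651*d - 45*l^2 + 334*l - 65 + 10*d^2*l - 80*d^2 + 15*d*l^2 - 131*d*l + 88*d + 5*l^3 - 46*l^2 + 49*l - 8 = -90*d^2 + 819*d + 5*l^3 + l^2*(15*d - 91) + l*(10*d^2 - 226*d + 423) - 81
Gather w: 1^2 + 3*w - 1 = 3*w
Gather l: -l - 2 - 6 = -l - 8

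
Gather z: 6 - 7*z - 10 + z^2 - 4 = z^2 - 7*z - 8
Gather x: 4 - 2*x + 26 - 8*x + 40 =70 - 10*x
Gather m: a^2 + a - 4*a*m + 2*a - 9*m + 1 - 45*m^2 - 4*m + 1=a^2 + 3*a - 45*m^2 + m*(-4*a - 13) + 2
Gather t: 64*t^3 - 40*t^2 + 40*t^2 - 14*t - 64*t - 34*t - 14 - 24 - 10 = 64*t^3 - 112*t - 48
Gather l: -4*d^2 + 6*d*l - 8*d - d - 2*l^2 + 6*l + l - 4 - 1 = -4*d^2 - 9*d - 2*l^2 + l*(6*d + 7) - 5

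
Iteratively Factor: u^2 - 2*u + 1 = (u - 1)*(u - 1)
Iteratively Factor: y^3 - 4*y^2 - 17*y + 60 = (y - 3)*(y^2 - y - 20) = (y - 5)*(y - 3)*(y + 4)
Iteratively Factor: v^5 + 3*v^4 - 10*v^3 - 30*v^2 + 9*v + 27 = (v + 3)*(v^4 - 10*v^2 + 9) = (v + 1)*(v + 3)*(v^3 - v^2 - 9*v + 9) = (v + 1)*(v + 3)^2*(v^2 - 4*v + 3) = (v - 1)*(v + 1)*(v + 3)^2*(v - 3)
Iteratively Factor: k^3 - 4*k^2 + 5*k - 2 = (k - 2)*(k^2 - 2*k + 1) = (k - 2)*(k - 1)*(k - 1)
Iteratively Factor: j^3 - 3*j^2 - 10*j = (j)*(j^2 - 3*j - 10) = j*(j - 5)*(j + 2)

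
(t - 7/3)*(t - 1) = t^2 - 10*t/3 + 7/3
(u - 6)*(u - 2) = u^2 - 8*u + 12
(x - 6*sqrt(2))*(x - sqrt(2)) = x^2 - 7*sqrt(2)*x + 12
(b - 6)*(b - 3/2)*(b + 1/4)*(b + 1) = b^4 - 25*b^3/4 - b^2/8 + 75*b/8 + 9/4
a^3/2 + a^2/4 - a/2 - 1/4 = (a/2 + 1/2)*(a - 1)*(a + 1/2)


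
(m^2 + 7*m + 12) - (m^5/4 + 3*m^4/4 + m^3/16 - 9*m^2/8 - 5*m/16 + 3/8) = -m^5/4 - 3*m^4/4 - m^3/16 + 17*m^2/8 + 117*m/16 + 93/8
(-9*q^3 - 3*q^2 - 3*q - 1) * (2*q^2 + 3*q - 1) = -18*q^5 - 33*q^4 - 6*q^3 - 8*q^2 + 1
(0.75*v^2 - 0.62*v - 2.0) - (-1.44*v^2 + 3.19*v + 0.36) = 2.19*v^2 - 3.81*v - 2.36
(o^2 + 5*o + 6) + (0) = o^2 + 5*o + 6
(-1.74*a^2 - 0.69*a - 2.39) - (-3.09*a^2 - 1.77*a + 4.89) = 1.35*a^2 + 1.08*a - 7.28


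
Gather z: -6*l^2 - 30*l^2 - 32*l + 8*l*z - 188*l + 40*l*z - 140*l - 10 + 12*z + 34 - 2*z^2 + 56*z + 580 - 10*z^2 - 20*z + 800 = -36*l^2 - 360*l - 12*z^2 + z*(48*l + 48) + 1404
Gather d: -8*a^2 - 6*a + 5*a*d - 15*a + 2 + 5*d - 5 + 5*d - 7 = -8*a^2 - 21*a + d*(5*a + 10) - 10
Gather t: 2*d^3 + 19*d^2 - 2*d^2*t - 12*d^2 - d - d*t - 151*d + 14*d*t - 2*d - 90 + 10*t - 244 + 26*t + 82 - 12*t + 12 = 2*d^3 + 7*d^2 - 154*d + t*(-2*d^2 + 13*d + 24) - 240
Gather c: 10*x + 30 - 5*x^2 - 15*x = -5*x^2 - 5*x + 30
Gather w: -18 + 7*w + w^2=w^2 + 7*w - 18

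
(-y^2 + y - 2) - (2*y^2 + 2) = -3*y^2 + y - 4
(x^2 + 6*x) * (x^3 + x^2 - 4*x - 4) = x^5 + 7*x^4 + 2*x^3 - 28*x^2 - 24*x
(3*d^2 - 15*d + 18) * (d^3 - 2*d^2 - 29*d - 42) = 3*d^5 - 21*d^4 - 39*d^3 + 273*d^2 + 108*d - 756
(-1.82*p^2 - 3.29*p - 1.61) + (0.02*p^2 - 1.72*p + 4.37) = -1.8*p^2 - 5.01*p + 2.76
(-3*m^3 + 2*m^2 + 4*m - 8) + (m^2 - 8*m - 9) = -3*m^3 + 3*m^2 - 4*m - 17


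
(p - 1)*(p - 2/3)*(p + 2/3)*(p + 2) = p^4 + p^3 - 22*p^2/9 - 4*p/9 + 8/9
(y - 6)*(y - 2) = y^2 - 8*y + 12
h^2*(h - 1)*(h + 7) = h^4 + 6*h^3 - 7*h^2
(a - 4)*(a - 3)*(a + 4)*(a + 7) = a^4 + 4*a^3 - 37*a^2 - 64*a + 336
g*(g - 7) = g^2 - 7*g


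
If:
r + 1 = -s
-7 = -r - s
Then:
No Solution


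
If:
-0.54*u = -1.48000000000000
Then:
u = 2.74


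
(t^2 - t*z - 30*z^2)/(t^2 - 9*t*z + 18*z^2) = (-t - 5*z)/(-t + 3*z)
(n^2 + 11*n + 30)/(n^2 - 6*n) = (n^2 + 11*n + 30)/(n*(n - 6))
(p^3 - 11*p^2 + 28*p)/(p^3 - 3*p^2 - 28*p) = (p - 4)/(p + 4)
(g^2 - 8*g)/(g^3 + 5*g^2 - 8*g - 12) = g*(g - 8)/(g^3 + 5*g^2 - 8*g - 12)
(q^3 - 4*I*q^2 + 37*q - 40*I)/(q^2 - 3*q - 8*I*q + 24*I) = (q^2 + 4*I*q + 5)/(q - 3)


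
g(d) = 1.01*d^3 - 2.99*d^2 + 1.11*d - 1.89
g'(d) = 3.03*d^2 - 5.98*d + 1.11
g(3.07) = 2.56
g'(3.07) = 11.31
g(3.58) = 10.10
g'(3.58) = 18.54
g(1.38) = -3.40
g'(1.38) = -1.37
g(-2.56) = -41.27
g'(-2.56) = 36.28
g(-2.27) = -31.63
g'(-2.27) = 30.30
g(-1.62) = -15.83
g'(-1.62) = 18.75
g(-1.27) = -10.19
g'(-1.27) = 13.59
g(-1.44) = -12.70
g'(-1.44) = 16.00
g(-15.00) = -4100.04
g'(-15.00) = 772.56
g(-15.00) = -4100.04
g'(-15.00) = 772.56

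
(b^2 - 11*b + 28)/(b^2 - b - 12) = (b - 7)/(b + 3)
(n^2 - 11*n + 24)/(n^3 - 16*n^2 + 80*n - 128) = (n - 3)/(n^2 - 8*n + 16)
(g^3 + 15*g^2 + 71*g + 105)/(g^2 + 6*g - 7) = (g^2 + 8*g + 15)/(g - 1)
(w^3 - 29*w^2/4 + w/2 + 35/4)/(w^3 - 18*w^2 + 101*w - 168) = (4*w^2 - w - 5)/(4*(w^2 - 11*w + 24))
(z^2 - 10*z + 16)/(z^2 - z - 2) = (z - 8)/(z + 1)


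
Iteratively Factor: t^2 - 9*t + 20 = (t - 5)*(t - 4)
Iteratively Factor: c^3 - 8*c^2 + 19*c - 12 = (c - 1)*(c^2 - 7*c + 12) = (c - 4)*(c - 1)*(c - 3)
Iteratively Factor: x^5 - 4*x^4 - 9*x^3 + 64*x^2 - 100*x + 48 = (x + 4)*(x^4 - 8*x^3 + 23*x^2 - 28*x + 12) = (x - 1)*(x + 4)*(x^3 - 7*x^2 + 16*x - 12) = (x - 2)*(x - 1)*(x + 4)*(x^2 - 5*x + 6) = (x - 2)^2*(x - 1)*(x + 4)*(x - 3)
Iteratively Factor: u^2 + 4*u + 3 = (u + 3)*(u + 1)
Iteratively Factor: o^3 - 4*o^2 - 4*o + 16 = (o - 4)*(o^2 - 4) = (o - 4)*(o - 2)*(o + 2)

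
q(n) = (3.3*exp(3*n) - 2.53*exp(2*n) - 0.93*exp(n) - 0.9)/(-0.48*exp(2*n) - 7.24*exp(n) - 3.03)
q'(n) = (0.96*exp(2*n) + 7.24*exp(n))*(3.3*exp(3*n) - 2.53*exp(2*n) - 0.93*exp(n) - 0.9)/(-0.48*exp(2*n) - 7.24*exp(n) - 3.03)^2 + (9.9*exp(3*n) - 5.06*exp(2*n) - 0.93*exp(n))/(-0.48*exp(2*n) - 7.24*exp(n) - 3.03)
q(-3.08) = 0.28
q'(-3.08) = -0.01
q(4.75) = -697.95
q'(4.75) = -783.75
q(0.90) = -1.29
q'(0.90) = -3.54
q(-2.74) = 0.28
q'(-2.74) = -0.01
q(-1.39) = 0.25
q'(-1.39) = -0.02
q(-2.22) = 0.27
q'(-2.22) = -0.02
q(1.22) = -2.88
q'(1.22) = -6.69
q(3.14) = -92.20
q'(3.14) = -132.94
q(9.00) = -55599.93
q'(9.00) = -55708.51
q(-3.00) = 0.28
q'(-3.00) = -0.01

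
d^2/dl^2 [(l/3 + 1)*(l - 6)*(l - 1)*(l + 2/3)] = 4*l^2 - 20*l/3 - 106/9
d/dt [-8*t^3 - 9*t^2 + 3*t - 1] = -24*t^2 - 18*t + 3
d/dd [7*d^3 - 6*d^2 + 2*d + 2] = 21*d^2 - 12*d + 2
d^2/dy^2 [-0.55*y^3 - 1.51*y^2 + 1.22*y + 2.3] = -3.3*y - 3.02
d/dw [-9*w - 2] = -9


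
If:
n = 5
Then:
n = 5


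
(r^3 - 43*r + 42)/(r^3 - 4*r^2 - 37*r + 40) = (r^2 + r - 42)/(r^2 - 3*r - 40)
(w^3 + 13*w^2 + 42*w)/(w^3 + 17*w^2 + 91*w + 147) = w*(w + 6)/(w^2 + 10*w + 21)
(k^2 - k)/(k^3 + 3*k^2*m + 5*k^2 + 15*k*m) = (k - 1)/(k^2 + 3*k*m + 5*k + 15*m)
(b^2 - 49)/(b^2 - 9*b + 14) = (b + 7)/(b - 2)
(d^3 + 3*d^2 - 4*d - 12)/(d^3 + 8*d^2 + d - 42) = (d + 2)/(d + 7)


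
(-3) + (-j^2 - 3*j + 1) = -j^2 - 3*j - 2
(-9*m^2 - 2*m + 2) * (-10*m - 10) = 90*m^3 + 110*m^2 - 20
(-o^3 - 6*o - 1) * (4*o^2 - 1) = -4*o^5 - 23*o^3 - 4*o^2 + 6*o + 1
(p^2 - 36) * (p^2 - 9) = p^4 - 45*p^2 + 324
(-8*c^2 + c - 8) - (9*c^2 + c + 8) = -17*c^2 - 16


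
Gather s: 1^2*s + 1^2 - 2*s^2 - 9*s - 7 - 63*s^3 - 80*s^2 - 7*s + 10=-63*s^3 - 82*s^2 - 15*s + 4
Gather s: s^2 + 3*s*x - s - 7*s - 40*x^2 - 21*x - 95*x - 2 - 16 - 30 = s^2 + s*(3*x - 8) - 40*x^2 - 116*x - 48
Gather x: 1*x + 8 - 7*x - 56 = -6*x - 48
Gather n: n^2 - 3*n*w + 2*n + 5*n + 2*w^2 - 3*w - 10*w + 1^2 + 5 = n^2 + n*(7 - 3*w) + 2*w^2 - 13*w + 6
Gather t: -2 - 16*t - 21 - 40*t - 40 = -56*t - 63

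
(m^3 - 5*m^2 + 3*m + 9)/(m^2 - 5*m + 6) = (m^2 - 2*m - 3)/(m - 2)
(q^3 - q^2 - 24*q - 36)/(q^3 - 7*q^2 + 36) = (q + 3)/(q - 3)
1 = 1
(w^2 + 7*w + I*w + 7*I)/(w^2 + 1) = (w + 7)/(w - I)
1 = 1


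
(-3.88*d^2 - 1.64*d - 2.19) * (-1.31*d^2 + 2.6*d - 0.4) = 5.0828*d^4 - 7.9396*d^3 + 0.1569*d^2 - 5.038*d + 0.876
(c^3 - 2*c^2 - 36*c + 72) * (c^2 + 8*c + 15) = c^5 + 6*c^4 - 37*c^3 - 246*c^2 + 36*c + 1080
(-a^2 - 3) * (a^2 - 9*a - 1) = -a^4 + 9*a^3 - 2*a^2 + 27*a + 3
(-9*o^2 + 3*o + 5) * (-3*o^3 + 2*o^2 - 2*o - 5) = 27*o^5 - 27*o^4 + 9*o^3 + 49*o^2 - 25*o - 25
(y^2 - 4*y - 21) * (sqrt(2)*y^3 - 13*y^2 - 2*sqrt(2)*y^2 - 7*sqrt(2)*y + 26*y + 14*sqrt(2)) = sqrt(2)*y^5 - 13*y^4 - 6*sqrt(2)*y^4 - 20*sqrt(2)*y^3 + 78*y^3 + 84*sqrt(2)*y^2 + 169*y^2 - 546*y + 91*sqrt(2)*y - 294*sqrt(2)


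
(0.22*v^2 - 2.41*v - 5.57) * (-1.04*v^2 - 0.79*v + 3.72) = -0.2288*v^4 + 2.3326*v^3 + 8.5151*v^2 - 4.5649*v - 20.7204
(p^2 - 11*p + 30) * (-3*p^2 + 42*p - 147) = -3*p^4 + 75*p^3 - 699*p^2 + 2877*p - 4410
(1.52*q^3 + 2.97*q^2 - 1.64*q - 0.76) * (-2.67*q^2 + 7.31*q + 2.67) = -4.0584*q^5 + 3.1813*q^4 + 30.1479*q^3 - 2.0293*q^2 - 9.9344*q - 2.0292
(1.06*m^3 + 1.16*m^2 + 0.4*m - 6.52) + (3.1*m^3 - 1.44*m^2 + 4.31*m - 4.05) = 4.16*m^3 - 0.28*m^2 + 4.71*m - 10.57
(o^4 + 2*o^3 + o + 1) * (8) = 8*o^4 + 16*o^3 + 8*o + 8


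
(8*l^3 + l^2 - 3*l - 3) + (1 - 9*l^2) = 8*l^3 - 8*l^2 - 3*l - 2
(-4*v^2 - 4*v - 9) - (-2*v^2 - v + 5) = -2*v^2 - 3*v - 14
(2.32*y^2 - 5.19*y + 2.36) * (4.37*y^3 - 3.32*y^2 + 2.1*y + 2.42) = 10.1384*y^5 - 30.3827*y^4 + 32.416*y^3 - 13.1198*y^2 - 7.6038*y + 5.7112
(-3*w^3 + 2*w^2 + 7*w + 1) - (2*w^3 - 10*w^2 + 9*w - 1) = -5*w^3 + 12*w^2 - 2*w + 2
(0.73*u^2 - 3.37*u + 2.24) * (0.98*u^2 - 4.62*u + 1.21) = 0.7154*u^4 - 6.6752*u^3 + 18.6479*u^2 - 14.4265*u + 2.7104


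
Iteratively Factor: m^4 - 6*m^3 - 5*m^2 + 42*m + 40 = (m - 4)*(m^3 - 2*m^2 - 13*m - 10) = (m - 4)*(m + 2)*(m^2 - 4*m - 5) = (m - 4)*(m + 1)*(m + 2)*(m - 5)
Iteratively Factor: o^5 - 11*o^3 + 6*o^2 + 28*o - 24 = (o - 2)*(o^4 + 2*o^3 - 7*o^2 - 8*o + 12) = (o - 2)*(o + 2)*(o^3 - 7*o + 6) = (o - 2)*(o + 2)*(o + 3)*(o^2 - 3*o + 2) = (o - 2)*(o - 1)*(o + 2)*(o + 3)*(o - 2)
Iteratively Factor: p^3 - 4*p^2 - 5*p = (p + 1)*(p^2 - 5*p) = p*(p + 1)*(p - 5)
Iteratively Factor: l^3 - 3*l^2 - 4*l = (l + 1)*(l^2 - 4*l) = (l - 4)*(l + 1)*(l)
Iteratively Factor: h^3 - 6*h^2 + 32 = (h - 4)*(h^2 - 2*h - 8) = (h - 4)*(h + 2)*(h - 4)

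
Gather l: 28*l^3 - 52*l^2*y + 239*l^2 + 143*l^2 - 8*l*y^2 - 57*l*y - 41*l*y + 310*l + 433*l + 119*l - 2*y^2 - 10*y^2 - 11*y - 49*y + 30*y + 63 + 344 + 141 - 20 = 28*l^3 + l^2*(382 - 52*y) + l*(-8*y^2 - 98*y + 862) - 12*y^2 - 30*y + 528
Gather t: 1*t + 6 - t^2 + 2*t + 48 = -t^2 + 3*t + 54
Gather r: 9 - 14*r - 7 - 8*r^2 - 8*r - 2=-8*r^2 - 22*r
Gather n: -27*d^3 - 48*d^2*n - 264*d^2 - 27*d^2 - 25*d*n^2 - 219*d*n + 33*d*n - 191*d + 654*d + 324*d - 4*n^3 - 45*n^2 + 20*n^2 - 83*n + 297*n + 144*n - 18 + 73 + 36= -27*d^3 - 291*d^2 + 787*d - 4*n^3 + n^2*(-25*d - 25) + n*(-48*d^2 - 186*d + 358) + 91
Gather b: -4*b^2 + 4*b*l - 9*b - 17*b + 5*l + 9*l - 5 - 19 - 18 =-4*b^2 + b*(4*l - 26) + 14*l - 42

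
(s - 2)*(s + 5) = s^2 + 3*s - 10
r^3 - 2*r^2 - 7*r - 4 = (r - 4)*(r + 1)^2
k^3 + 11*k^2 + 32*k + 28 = (k + 2)^2*(k + 7)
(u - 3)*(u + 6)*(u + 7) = u^3 + 10*u^2 + 3*u - 126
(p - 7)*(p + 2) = p^2 - 5*p - 14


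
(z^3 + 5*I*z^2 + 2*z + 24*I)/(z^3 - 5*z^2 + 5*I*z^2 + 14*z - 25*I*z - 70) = (z^2 + 7*I*z - 12)/(z^2 + z*(-5 + 7*I) - 35*I)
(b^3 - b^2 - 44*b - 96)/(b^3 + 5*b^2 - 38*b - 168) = (b^2 - 5*b - 24)/(b^2 + b - 42)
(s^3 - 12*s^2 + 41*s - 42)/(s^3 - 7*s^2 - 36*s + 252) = (s^2 - 5*s + 6)/(s^2 - 36)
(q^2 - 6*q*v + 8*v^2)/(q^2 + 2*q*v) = (q^2 - 6*q*v + 8*v^2)/(q*(q + 2*v))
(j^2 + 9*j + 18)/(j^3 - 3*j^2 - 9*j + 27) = (j + 6)/(j^2 - 6*j + 9)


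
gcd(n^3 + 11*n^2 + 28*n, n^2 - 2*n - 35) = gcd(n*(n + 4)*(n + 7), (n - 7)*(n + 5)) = 1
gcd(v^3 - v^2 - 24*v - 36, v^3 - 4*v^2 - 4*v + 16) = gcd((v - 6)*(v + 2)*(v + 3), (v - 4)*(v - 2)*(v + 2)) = v + 2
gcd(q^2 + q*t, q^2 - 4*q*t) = q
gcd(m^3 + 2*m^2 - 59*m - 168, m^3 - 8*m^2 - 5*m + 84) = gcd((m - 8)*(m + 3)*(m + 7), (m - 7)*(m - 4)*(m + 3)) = m + 3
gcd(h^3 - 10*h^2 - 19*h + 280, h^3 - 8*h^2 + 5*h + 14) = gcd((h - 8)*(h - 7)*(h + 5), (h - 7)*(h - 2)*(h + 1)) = h - 7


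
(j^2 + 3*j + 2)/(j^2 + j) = (j + 2)/j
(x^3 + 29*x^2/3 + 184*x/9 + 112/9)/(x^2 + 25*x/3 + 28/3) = x + 4/3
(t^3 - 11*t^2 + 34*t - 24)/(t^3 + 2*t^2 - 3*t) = (t^2 - 10*t + 24)/(t*(t + 3))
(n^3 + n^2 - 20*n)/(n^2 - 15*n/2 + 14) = 2*n*(n + 5)/(2*n - 7)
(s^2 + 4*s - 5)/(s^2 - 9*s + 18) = (s^2 + 4*s - 5)/(s^2 - 9*s + 18)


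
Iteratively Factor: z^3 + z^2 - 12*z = (z - 3)*(z^2 + 4*z) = z*(z - 3)*(z + 4)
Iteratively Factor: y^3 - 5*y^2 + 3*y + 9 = (y + 1)*(y^2 - 6*y + 9) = (y - 3)*(y + 1)*(y - 3)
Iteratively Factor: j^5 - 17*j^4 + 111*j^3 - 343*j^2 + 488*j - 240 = (j - 4)*(j^4 - 13*j^3 + 59*j^2 - 107*j + 60) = (j - 4)*(j - 3)*(j^3 - 10*j^2 + 29*j - 20) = (j - 4)^2*(j - 3)*(j^2 - 6*j + 5) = (j - 5)*(j - 4)^2*(j - 3)*(j - 1)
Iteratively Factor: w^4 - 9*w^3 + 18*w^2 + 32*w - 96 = (w - 4)*(w^3 - 5*w^2 - 2*w + 24) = (w - 4)*(w + 2)*(w^2 - 7*w + 12) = (w - 4)^2*(w + 2)*(w - 3)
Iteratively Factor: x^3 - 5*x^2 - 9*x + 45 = (x + 3)*(x^2 - 8*x + 15) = (x - 5)*(x + 3)*(x - 3)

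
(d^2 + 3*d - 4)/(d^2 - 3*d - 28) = (d - 1)/(d - 7)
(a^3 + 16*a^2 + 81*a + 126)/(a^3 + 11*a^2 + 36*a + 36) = (a + 7)/(a + 2)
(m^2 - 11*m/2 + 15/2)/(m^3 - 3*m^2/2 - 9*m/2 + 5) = (m - 3)/(m^2 + m - 2)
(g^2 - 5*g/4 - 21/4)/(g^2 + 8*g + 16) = (4*g^2 - 5*g - 21)/(4*(g^2 + 8*g + 16))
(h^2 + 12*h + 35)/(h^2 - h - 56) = (h + 5)/(h - 8)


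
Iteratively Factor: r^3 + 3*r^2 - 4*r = (r + 4)*(r^2 - r) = (r - 1)*(r + 4)*(r)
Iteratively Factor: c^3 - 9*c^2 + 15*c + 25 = (c - 5)*(c^2 - 4*c - 5) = (c - 5)*(c + 1)*(c - 5)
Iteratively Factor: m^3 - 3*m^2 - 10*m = (m)*(m^2 - 3*m - 10) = m*(m + 2)*(m - 5)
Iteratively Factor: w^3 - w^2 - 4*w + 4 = (w - 2)*(w^2 + w - 2) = (w - 2)*(w - 1)*(w + 2)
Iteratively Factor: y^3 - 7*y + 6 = (y + 3)*(y^2 - 3*y + 2) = (y - 1)*(y + 3)*(y - 2)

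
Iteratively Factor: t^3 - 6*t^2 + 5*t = (t - 5)*(t^2 - t) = t*(t - 5)*(t - 1)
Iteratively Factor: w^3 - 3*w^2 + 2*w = (w - 2)*(w^2 - w) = (w - 2)*(w - 1)*(w)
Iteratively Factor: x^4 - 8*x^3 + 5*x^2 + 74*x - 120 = (x + 3)*(x^3 - 11*x^2 + 38*x - 40) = (x - 2)*(x + 3)*(x^2 - 9*x + 20) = (x - 5)*(x - 2)*(x + 3)*(x - 4)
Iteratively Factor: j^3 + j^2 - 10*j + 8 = (j - 2)*(j^2 + 3*j - 4) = (j - 2)*(j - 1)*(j + 4)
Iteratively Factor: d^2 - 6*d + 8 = (d - 4)*(d - 2)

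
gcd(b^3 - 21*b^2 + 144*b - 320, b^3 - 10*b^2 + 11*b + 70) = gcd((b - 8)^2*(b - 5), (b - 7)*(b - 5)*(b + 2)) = b - 5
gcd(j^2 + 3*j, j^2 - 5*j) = j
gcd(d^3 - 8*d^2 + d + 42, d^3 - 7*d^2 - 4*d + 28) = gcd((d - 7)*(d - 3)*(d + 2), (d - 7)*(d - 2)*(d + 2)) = d^2 - 5*d - 14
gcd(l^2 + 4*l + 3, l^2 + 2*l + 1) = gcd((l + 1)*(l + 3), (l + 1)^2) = l + 1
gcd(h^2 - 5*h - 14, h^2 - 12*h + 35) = h - 7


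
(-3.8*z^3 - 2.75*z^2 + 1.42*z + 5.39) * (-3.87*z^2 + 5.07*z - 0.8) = 14.706*z^5 - 8.6235*z^4 - 16.3979*z^3 - 11.4599*z^2 + 26.1913*z - 4.312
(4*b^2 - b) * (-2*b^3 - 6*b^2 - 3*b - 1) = -8*b^5 - 22*b^4 - 6*b^3 - b^2 + b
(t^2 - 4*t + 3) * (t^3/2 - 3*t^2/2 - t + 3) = t^5/2 - 7*t^4/2 + 13*t^3/2 + 5*t^2/2 - 15*t + 9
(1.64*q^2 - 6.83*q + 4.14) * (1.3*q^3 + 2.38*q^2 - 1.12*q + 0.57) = 2.132*q^5 - 4.9758*q^4 - 12.7102*q^3 + 18.4376*q^2 - 8.5299*q + 2.3598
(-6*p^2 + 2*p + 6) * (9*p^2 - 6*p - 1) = -54*p^4 + 54*p^3 + 48*p^2 - 38*p - 6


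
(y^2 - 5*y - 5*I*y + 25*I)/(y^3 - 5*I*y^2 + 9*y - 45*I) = (y - 5)/(y^2 + 9)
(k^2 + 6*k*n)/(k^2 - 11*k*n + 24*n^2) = k*(k + 6*n)/(k^2 - 11*k*n + 24*n^2)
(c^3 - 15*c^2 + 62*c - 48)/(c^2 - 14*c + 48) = c - 1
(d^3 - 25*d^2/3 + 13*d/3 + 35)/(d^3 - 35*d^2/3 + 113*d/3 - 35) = (3*d + 5)/(3*d - 5)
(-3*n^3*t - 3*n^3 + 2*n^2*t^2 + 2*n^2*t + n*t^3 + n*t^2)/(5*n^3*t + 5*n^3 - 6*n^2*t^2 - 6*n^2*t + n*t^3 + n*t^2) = (3*n + t)/(-5*n + t)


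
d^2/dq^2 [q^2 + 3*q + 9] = 2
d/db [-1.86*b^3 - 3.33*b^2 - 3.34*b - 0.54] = -5.58*b^2 - 6.66*b - 3.34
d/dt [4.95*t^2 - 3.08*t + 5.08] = 9.9*t - 3.08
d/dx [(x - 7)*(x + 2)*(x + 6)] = 3*x^2 + 2*x - 44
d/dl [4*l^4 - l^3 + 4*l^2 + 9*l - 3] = 16*l^3 - 3*l^2 + 8*l + 9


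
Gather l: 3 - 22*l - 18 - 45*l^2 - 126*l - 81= -45*l^2 - 148*l - 96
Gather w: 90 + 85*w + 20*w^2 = 20*w^2 + 85*w + 90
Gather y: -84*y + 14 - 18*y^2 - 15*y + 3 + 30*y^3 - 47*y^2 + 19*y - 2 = 30*y^3 - 65*y^2 - 80*y + 15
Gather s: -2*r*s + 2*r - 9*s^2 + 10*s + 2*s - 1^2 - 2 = 2*r - 9*s^2 + s*(12 - 2*r) - 3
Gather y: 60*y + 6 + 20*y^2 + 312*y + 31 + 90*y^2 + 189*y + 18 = 110*y^2 + 561*y + 55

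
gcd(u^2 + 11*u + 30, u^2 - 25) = u + 5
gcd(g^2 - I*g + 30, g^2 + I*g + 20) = g + 5*I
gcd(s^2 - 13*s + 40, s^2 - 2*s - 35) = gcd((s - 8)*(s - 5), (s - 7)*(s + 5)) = 1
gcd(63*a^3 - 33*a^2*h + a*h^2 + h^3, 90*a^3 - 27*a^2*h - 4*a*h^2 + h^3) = 3*a - h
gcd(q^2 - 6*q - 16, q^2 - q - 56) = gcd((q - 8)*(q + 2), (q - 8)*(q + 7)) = q - 8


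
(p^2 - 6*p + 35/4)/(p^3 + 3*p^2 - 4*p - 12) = (p^2 - 6*p + 35/4)/(p^3 + 3*p^2 - 4*p - 12)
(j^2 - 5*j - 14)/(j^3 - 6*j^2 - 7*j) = (j + 2)/(j*(j + 1))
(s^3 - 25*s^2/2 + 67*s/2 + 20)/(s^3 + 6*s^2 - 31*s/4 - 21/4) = 2*(s^2 - 13*s + 40)/(2*s^2 + 11*s - 21)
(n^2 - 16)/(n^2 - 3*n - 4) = (n + 4)/(n + 1)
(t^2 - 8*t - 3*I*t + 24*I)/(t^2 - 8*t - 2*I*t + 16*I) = (t - 3*I)/(t - 2*I)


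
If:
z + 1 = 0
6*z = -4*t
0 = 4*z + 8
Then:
No Solution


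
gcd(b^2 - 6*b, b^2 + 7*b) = b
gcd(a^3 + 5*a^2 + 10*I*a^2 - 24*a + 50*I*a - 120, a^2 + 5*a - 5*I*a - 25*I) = a + 5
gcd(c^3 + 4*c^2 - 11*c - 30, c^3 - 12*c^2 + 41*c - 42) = c - 3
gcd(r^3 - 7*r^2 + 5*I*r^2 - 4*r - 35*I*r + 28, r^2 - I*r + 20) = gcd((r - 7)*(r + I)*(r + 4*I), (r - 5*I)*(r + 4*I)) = r + 4*I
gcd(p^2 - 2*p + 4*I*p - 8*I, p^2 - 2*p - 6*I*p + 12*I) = p - 2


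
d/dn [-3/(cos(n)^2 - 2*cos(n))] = 6*(sin(n)/cos(n)^2 - tan(n))/(cos(n) - 2)^2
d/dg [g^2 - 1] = 2*g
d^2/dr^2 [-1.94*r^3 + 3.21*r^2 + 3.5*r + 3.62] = 6.42 - 11.64*r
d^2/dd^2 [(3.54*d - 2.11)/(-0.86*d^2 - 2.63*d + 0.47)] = (-(1.72*d + 2.63)*(3.44*d + 5.26)*(3.54*d - 2.11) + (18.2664*d + 14.9912)*(0.86*d^2 + 2.63*d - 0.47))/(0.86*d^2 + 2.63*d - 0.47)^3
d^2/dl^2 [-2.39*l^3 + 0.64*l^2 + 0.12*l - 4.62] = 1.28 - 14.34*l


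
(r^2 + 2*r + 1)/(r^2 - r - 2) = (r + 1)/(r - 2)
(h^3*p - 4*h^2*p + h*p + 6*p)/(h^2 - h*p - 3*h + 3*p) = p*(-h^2 + h + 2)/(-h + p)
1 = 1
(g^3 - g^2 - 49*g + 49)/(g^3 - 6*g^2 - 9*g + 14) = (g + 7)/(g + 2)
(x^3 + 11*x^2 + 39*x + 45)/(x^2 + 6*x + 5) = (x^2 + 6*x + 9)/(x + 1)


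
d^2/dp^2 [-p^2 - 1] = -2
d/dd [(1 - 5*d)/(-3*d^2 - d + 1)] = (15*d^2 + 5*d - (5*d - 1)*(6*d + 1) - 5)/(3*d^2 + d - 1)^2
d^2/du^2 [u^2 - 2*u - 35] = 2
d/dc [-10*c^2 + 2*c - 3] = 2 - 20*c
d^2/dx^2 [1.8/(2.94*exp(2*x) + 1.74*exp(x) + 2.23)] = (1.8*(5.88*exp(x) + 1.74)*(11.76*exp(x) + 3.48)*exp(x) - (21.168*exp(x) + 3.132)*(2.94*exp(2*x) + 1.74*exp(x) + 2.23))*exp(x)/(2.94*exp(2*x) + 1.74*exp(x) + 2.23)^3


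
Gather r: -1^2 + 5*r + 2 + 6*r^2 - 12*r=6*r^2 - 7*r + 1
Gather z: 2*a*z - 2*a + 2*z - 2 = -2*a + z*(2*a + 2) - 2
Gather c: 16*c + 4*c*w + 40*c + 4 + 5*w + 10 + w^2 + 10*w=c*(4*w + 56) + w^2 + 15*w + 14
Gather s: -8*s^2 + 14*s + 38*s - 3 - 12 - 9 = -8*s^2 + 52*s - 24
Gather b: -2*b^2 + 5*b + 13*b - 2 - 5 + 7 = -2*b^2 + 18*b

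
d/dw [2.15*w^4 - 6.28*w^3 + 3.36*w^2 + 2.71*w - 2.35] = 8.6*w^3 - 18.84*w^2 + 6.72*w + 2.71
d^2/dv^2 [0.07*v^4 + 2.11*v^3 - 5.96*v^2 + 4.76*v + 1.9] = 0.84*v^2 + 12.66*v - 11.92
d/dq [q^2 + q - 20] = 2*q + 1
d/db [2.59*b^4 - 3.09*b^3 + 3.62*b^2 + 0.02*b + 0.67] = 10.36*b^3 - 9.27*b^2 + 7.24*b + 0.02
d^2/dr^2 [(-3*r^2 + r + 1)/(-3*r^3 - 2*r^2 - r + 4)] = 2*(27*r^6 - 27*r^5 - 99*r^4 + 197*r^3 - 21*r^2 - 66*r + 35)/(27*r^9 + 54*r^8 + 63*r^7 - 64*r^6 - 123*r^5 - 114*r^4 + 97*r^3 + 84*r^2 + 48*r - 64)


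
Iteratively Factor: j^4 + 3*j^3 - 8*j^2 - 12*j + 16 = (j + 2)*(j^3 + j^2 - 10*j + 8) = (j + 2)*(j + 4)*(j^2 - 3*j + 2) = (j - 2)*(j + 2)*(j + 4)*(j - 1)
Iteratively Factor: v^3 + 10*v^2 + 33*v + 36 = (v + 3)*(v^2 + 7*v + 12) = (v + 3)^2*(v + 4)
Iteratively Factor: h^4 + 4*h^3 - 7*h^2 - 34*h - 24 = (h + 4)*(h^3 - 7*h - 6) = (h - 3)*(h + 4)*(h^2 + 3*h + 2) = (h - 3)*(h + 2)*(h + 4)*(h + 1)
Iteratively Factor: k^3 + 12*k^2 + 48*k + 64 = (k + 4)*(k^2 + 8*k + 16) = (k + 4)^2*(k + 4)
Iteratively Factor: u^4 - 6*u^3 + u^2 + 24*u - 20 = (u + 2)*(u^3 - 8*u^2 + 17*u - 10) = (u - 1)*(u + 2)*(u^2 - 7*u + 10) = (u - 2)*(u - 1)*(u + 2)*(u - 5)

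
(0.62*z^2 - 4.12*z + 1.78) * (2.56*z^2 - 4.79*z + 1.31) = 1.5872*z^4 - 13.517*z^3 + 25.1038*z^2 - 13.9234*z + 2.3318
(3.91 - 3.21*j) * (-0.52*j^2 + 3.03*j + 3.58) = 1.6692*j^3 - 11.7595*j^2 + 0.355499999999999*j + 13.9978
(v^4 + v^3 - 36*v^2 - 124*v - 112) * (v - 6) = v^5 - 5*v^4 - 42*v^3 + 92*v^2 + 632*v + 672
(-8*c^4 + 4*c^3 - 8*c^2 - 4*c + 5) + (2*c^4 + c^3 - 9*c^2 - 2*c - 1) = -6*c^4 + 5*c^3 - 17*c^2 - 6*c + 4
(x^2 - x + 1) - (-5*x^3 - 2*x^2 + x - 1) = 5*x^3 + 3*x^2 - 2*x + 2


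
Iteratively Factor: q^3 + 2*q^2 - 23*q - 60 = (q + 4)*(q^2 - 2*q - 15) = (q - 5)*(q + 4)*(q + 3)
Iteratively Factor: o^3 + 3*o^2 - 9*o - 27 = (o + 3)*(o^2 - 9) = (o + 3)^2*(o - 3)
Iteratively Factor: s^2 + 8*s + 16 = (s + 4)*(s + 4)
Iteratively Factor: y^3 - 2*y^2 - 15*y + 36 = (y + 4)*(y^2 - 6*y + 9) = (y - 3)*(y + 4)*(y - 3)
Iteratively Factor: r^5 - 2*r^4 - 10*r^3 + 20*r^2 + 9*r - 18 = (r - 2)*(r^4 - 10*r^2 + 9) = (r - 2)*(r + 1)*(r^3 - r^2 - 9*r + 9) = (r - 2)*(r - 1)*(r + 1)*(r^2 - 9) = (r - 3)*(r - 2)*(r - 1)*(r + 1)*(r + 3)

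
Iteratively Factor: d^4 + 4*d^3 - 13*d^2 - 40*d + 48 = (d - 1)*(d^3 + 5*d^2 - 8*d - 48) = (d - 1)*(d + 4)*(d^2 + d - 12) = (d - 1)*(d + 4)^2*(d - 3)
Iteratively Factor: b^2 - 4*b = (b)*(b - 4)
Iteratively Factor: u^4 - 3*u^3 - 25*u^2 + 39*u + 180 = (u + 3)*(u^3 - 6*u^2 - 7*u + 60) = (u - 5)*(u + 3)*(u^2 - u - 12) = (u - 5)*(u - 4)*(u + 3)*(u + 3)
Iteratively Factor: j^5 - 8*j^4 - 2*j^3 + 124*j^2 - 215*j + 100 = (j - 5)*(j^4 - 3*j^3 - 17*j^2 + 39*j - 20) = (j - 5)*(j - 1)*(j^3 - 2*j^2 - 19*j + 20) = (j - 5)*(j - 1)*(j + 4)*(j^2 - 6*j + 5) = (j - 5)^2*(j - 1)*(j + 4)*(j - 1)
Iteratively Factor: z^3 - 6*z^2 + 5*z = (z - 1)*(z^2 - 5*z) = z*(z - 1)*(z - 5)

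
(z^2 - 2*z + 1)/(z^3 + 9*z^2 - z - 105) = (z^2 - 2*z + 1)/(z^3 + 9*z^2 - z - 105)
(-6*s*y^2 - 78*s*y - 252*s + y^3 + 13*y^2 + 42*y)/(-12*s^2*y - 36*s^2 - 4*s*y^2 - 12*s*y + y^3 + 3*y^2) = (y^2 + 13*y + 42)/(2*s*y + 6*s + y^2 + 3*y)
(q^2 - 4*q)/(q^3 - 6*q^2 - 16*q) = (4 - q)/(-q^2 + 6*q + 16)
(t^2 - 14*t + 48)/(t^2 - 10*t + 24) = (t - 8)/(t - 4)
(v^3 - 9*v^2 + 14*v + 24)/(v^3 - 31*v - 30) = (v - 4)/(v + 5)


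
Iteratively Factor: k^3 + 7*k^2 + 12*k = (k + 3)*(k^2 + 4*k) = k*(k + 3)*(k + 4)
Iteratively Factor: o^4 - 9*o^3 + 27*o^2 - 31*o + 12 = (o - 4)*(o^3 - 5*o^2 + 7*o - 3) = (o - 4)*(o - 1)*(o^2 - 4*o + 3) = (o - 4)*(o - 3)*(o - 1)*(o - 1)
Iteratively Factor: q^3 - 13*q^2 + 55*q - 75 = (q - 5)*(q^2 - 8*q + 15) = (q - 5)^2*(q - 3)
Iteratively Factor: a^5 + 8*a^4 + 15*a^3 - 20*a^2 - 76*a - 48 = (a + 3)*(a^4 + 5*a^3 - 20*a - 16) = (a + 1)*(a + 3)*(a^3 + 4*a^2 - 4*a - 16) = (a + 1)*(a + 3)*(a + 4)*(a^2 - 4) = (a - 2)*(a + 1)*(a + 3)*(a + 4)*(a + 2)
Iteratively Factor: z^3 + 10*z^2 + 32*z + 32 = (z + 4)*(z^2 + 6*z + 8) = (z + 4)^2*(z + 2)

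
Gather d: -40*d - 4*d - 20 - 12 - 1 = -44*d - 33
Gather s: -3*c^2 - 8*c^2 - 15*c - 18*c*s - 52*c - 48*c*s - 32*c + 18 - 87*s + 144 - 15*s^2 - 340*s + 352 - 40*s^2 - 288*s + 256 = -11*c^2 - 99*c - 55*s^2 + s*(-66*c - 715) + 770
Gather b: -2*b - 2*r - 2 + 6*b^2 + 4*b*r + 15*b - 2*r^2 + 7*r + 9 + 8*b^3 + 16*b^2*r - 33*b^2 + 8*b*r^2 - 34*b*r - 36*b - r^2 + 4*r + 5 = 8*b^3 + b^2*(16*r - 27) + b*(8*r^2 - 30*r - 23) - 3*r^2 + 9*r + 12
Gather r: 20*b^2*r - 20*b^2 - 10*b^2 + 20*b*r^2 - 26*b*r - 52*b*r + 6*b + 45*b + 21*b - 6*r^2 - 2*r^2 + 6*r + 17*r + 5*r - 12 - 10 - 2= -30*b^2 + 72*b + r^2*(20*b - 8) + r*(20*b^2 - 78*b + 28) - 24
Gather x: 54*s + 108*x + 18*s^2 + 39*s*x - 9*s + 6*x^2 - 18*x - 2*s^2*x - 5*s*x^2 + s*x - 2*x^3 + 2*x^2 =18*s^2 + 45*s - 2*x^3 + x^2*(8 - 5*s) + x*(-2*s^2 + 40*s + 90)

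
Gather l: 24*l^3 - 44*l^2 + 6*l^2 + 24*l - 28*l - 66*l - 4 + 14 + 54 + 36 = 24*l^3 - 38*l^2 - 70*l + 100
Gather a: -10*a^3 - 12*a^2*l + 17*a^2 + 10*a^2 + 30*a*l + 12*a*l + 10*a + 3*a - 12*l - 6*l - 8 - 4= -10*a^3 + a^2*(27 - 12*l) + a*(42*l + 13) - 18*l - 12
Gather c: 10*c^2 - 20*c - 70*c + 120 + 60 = 10*c^2 - 90*c + 180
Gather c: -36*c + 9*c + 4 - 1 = 3 - 27*c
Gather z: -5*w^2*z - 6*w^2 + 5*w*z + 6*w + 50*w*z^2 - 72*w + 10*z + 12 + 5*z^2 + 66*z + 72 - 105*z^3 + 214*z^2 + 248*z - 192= -6*w^2 - 66*w - 105*z^3 + z^2*(50*w + 219) + z*(-5*w^2 + 5*w + 324) - 108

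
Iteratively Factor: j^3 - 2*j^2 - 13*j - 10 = (j + 1)*(j^2 - 3*j - 10) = (j - 5)*(j + 1)*(j + 2)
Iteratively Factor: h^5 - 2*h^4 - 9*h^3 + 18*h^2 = (h - 2)*(h^4 - 9*h^2) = (h - 3)*(h - 2)*(h^3 + 3*h^2) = h*(h - 3)*(h - 2)*(h^2 + 3*h) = h*(h - 3)*(h - 2)*(h + 3)*(h)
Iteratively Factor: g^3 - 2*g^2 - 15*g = (g - 5)*(g^2 + 3*g) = (g - 5)*(g + 3)*(g)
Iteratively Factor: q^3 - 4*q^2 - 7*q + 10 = (q - 5)*(q^2 + q - 2) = (q - 5)*(q + 2)*(q - 1)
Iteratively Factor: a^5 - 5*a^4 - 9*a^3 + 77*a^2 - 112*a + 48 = (a - 1)*(a^4 - 4*a^3 - 13*a^2 + 64*a - 48) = (a - 4)*(a - 1)*(a^3 - 13*a + 12) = (a - 4)*(a - 1)^2*(a^2 + a - 12) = (a - 4)*(a - 3)*(a - 1)^2*(a + 4)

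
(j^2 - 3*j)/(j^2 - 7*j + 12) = j/(j - 4)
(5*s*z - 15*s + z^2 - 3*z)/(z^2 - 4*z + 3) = (5*s + z)/(z - 1)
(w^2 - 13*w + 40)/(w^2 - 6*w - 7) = (-w^2 + 13*w - 40)/(-w^2 + 6*w + 7)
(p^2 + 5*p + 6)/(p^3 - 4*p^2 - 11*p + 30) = (p + 2)/(p^2 - 7*p + 10)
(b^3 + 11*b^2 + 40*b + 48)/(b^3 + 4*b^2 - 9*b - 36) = (b + 4)/(b - 3)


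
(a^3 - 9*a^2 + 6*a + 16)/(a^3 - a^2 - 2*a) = (a - 8)/a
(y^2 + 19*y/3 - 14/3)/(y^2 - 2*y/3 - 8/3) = (-3*y^2 - 19*y + 14)/(-3*y^2 + 2*y + 8)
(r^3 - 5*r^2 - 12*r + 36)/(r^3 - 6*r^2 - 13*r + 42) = (r - 6)/(r - 7)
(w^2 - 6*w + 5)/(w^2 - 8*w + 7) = (w - 5)/(w - 7)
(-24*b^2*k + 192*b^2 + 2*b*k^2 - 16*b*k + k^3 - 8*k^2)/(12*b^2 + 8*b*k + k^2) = (-4*b*k + 32*b + k^2 - 8*k)/(2*b + k)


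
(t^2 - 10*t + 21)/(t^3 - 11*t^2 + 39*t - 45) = (t - 7)/(t^2 - 8*t + 15)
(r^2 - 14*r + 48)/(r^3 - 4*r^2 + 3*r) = (r^2 - 14*r + 48)/(r*(r^2 - 4*r + 3))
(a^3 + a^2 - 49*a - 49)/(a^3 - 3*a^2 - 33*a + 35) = (a^2 + 8*a + 7)/(a^2 + 4*a - 5)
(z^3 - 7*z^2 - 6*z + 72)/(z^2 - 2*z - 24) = (z^2 - z - 12)/(z + 4)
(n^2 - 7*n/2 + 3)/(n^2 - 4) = (n - 3/2)/(n + 2)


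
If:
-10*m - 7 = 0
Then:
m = -7/10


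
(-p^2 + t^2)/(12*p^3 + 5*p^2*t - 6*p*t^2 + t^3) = (-p + t)/(12*p^2 - 7*p*t + t^2)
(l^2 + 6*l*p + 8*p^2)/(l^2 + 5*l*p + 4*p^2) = (l + 2*p)/(l + p)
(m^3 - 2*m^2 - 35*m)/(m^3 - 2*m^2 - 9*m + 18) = m*(m^2 - 2*m - 35)/(m^3 - 2*m^2 - 9*m + 18)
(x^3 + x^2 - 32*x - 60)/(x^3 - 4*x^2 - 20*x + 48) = (x^2 + 7*x + 10)/(x^2 + 2*x - 8)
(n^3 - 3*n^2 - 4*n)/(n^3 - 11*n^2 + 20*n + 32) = n/(n - 8)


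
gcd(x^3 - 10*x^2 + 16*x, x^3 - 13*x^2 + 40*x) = x^2 - 8*x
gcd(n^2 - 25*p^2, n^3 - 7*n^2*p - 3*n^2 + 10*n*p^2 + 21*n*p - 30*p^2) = -n + 5*p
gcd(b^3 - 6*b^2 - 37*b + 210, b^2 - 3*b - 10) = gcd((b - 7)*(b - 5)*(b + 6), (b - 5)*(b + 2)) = b - 5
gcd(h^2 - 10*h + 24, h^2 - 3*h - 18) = h - 6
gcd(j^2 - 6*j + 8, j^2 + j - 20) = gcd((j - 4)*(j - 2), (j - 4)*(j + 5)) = j - 4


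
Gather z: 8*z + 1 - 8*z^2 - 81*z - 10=-8*z^2 - 73*z - 9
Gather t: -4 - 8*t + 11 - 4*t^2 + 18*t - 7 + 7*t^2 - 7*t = 3*t^2 + 3*t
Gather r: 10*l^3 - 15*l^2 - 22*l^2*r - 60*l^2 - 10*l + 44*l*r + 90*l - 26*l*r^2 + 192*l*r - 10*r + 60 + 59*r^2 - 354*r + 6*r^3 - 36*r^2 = 10*l^3 - 75*l^2 + 80*l + 6*r^3 + r^2*(23 - 26*l) + r*(-22*l^2 + 236*l - 364) + 60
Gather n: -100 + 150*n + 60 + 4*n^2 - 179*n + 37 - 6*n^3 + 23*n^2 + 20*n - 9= -6*n^3 + 27*n^2 - 9*n - 12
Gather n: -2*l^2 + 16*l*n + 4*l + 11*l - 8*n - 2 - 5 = -2*l^2 + 15*l + n*(16*l - 8) - 7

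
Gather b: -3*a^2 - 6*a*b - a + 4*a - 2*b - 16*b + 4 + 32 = -3*a^2 + 3*a + b*(-6*a - 18) + 36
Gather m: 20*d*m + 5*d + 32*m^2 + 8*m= 5*d + 32*m^2 + m*(20*d + 8)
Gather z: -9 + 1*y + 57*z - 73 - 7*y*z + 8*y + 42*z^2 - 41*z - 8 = 9*y + 42*z^2 + z*(16 - 7*y) - 90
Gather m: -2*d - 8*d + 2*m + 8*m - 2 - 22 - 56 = -10*d + 10*m - 80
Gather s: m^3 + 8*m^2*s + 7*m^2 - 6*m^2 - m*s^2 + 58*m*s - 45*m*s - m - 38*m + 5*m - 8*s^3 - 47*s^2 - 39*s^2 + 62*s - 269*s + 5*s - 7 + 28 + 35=m^3 + m^2 - 34*m - 8*s^3 + s^2*(-m - 86) + s*(8*m^2 + 13*m - 202) + 56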